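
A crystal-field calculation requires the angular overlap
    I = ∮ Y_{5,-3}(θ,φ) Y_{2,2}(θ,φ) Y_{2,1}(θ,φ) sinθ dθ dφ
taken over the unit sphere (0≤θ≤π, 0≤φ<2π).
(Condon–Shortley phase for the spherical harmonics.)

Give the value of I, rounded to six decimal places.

|5−2|≤2≤5+2 violated ⇒ I = 0

0.000000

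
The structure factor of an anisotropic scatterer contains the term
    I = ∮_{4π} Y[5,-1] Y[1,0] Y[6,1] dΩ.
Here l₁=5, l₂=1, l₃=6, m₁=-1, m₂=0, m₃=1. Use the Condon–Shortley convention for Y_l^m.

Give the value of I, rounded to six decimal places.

Rules hold: Σm=0, L=12 even, 4≤6≤6.
N = 11·3·13 = 429
Δ = 0!·10!·2!/13! = 1/858
Racah Σ t=0..0: t=0:+1/14400 = 1/14400
⇒ 3j(5 1 6; 0 0 0)² = 6/143, sgn +1
Racah Σ t=0..0: t=0:+1/17280 = 1/17280
⇒ 3j(5 1 6; -1 0 1)² = 35/858, sgn -1
4πI² = N·(3j₀)²·(3jₘ)² = 105/143
I = -1·√(0.734266/4π) = -0.24172507

-0.241725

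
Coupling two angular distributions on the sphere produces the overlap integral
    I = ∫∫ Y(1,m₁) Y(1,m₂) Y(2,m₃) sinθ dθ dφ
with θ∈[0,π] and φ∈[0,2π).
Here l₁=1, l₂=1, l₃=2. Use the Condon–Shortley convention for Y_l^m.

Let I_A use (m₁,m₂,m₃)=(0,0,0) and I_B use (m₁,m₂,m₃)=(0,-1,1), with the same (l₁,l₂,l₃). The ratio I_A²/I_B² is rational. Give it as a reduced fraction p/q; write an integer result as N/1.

4/3

Same 1,1,2: normalisation and zero-m 3j drop out of the ratio.
A: Δ: 0! 2! 2! / 5! → 1/30; sum: t=0:+1/1 = 1/1; 3j²(1 1 2; 0 0 0) = Δ·Π!·Σ² = 2/15  (sign +1)
B: Δ: 0! 2! 2! / 5! → 1/30; sum: t=0:+1/2 = 1/2; 3j²(1 1 2; 0 -1 1) = Δ·Π!·Σ² = 1/10  (sign -1)
I_A²/I_B² = (2/15)/(1/10) = 4/3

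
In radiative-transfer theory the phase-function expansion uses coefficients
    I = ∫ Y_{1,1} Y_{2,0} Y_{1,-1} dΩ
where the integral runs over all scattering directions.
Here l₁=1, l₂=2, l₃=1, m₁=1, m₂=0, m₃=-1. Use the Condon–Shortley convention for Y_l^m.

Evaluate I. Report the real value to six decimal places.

0.126157

m-sum 0 ✓  L=4 even ✓  1≤1≤3 ✓
Π(2lᵢ+1) = 3×5×3 = 45
triangle coeff Δ(1,2,1) = 1/30
Σ_t [1,1]: t=1:−1/1 = -1/1
(3j)²=2/15 [(1 2 1; 0 0 0)], sign=+1
Σ_t [0,0]: t=0:+1/4 = 1/4
(3j)²=1/30 [(1 2 1; 1 0 -1)], sign=+1
⇒ 4πI² = 1/5
I = (+1)√(1/5/(4π)) = 0.12615663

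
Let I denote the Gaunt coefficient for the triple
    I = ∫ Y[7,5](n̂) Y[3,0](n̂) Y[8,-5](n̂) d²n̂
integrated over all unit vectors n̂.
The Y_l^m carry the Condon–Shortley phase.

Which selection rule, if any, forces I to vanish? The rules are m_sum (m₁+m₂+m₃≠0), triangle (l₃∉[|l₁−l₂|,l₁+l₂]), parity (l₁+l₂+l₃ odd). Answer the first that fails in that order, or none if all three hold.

none

m₁+m₂+m₃ = 5 + 0 − 5 = 0  ✓
triangle: |7−3|=4 ≤ l₃=8 ≤ 7+3=10  ✓
parity: l₁+l₂+l₃ = 18 is even  ✓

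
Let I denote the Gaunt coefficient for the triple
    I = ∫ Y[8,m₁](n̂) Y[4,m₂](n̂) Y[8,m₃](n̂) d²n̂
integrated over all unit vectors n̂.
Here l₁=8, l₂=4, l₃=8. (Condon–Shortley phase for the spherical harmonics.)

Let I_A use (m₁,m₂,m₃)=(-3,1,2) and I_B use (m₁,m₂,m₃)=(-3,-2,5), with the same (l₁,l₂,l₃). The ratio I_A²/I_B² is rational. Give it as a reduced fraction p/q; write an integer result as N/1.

55/13

l's match ⇒ only the (l;m) 3-j factors differ between A and B.
A: triangle coeff Δ(8,4,8) = 1/185175900; Σ_t [1,4]: t=1:−1/1045094400 t=2:+1/52254720 t=3:−1/23224320 t=4:+1/87091200 = -1/74649600; (3j)²=110/12597 [(8 4 8; -3 1 2)], sign=-1
B: triangle coeff Δ(8,4,8) = 1/185175900; Σ_t [0,2]: t=0:+1/3832012800 t=1:−1/261273600 t=2:+1/209018880 = 1/821145600; (3j)²=2/969 [(8 4 8; -3 -2 5)], sign=-1
I_A²/I_B² = (110/12597)/(2/969) = 55/13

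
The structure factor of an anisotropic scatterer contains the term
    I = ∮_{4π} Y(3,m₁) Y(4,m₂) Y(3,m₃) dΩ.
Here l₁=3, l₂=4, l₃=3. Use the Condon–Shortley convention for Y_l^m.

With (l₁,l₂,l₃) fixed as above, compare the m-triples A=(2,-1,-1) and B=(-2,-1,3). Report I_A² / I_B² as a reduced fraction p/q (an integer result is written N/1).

16/15

Shared (l₁,l₂,l₃)=(3,4,3): N and (l;000)² cancel in I_A²/I_B².
A: Δ = 4!·2!·4!/11! = 1/34650; Racah Σ t=0..1: t=0:+1/144 t=1:−1/48 = -1/72; ⇒ 3j(3 4 3; 2 -1 -1)² = 16/693, sgn -1
B: Δ = 4!·2!·4!/11! = 1/34650; Racah Σ t=3..3: t=3:−1/288 = -1/288; ⇒ 3j(3 4 3; -2 -1 3)² = 5/231, sgn -1
I_A²/I_B² = (16/693)/(5/231) = 16/15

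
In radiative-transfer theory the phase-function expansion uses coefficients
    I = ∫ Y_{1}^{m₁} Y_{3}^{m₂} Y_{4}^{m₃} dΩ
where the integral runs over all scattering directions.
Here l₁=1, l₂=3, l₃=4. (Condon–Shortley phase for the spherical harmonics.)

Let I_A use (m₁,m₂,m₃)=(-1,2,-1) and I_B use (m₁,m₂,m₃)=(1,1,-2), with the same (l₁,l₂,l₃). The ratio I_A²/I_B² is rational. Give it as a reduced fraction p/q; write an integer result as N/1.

1/5

l's match ⇒ only the (l;m) 3-j factors differ between A and B.
A: triangle coeff Δ(1,3,4) = 1/252; Σ_t [0,0]: t=0:+1/240 = 1/240; (3j)²=1/84 [(1 3 4; -1 2 -1)], sign=-1
B: triangle coeff Δ(1,3,4) = 1/252; Σ_t [0,0]: t=0:+1/96 = 1/96; (3j)²=5/84 [(1 3 4; 1 1 -2)], sign=+1
I_A²/I_B² = (1/84)/(5/84) = 1/5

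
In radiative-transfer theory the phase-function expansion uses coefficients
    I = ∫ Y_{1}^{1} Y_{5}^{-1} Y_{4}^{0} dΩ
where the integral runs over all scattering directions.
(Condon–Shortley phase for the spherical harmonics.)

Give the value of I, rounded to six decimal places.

Rules hold: Σm=0, L=10 even, 4≤4≤6.
N = 3·11·9 = 297
Δ = 2!·0!·8!/11! = 1/495
Racah Σ t=1..1: t=1:−1/576 = -1/576
⇒ 3j(1 5 4; 0 0 0)² = 5/99, sgn -1
Racah Σ t=0..0: t=0:+1/1152 = 1/1152
⇒ 3j(1 5 4; 1 -1 0)² = 1/33, sgn +1
4πI² = N·(3j₀)²·(3jₘ)² = 5/11
I = -1·√(0.454545/4π) = -0.19018827

-0.190188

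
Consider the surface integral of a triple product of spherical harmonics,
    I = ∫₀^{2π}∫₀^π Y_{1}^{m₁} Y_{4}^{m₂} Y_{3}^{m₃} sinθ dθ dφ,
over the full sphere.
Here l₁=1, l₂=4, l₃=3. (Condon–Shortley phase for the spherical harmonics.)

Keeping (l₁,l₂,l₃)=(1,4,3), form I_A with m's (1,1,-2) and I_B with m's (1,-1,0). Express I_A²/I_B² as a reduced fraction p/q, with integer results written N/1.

Same 1,4,3: normalisation and zero-m 3j drop out of the ratio.
A: Δ: 2! 0! 6! / 9! → 1/252; sum: t=0:+1/240 = 1/240; 3j²(1 4 3; 1 1 -2) = Δ·Π!·Σ² = 1/84  (sign -1)
B: Δ: 2! 0! 6! / 9! → 1/252; sum: t=0:+1/72 = 1/72; 3j²(1 4 3; 1 -1 0) = Δ·Π!·Σ² = 5/126  (sign -1)
I_A²/I_B² = (1/84)/(5/126) = 3/10

3/10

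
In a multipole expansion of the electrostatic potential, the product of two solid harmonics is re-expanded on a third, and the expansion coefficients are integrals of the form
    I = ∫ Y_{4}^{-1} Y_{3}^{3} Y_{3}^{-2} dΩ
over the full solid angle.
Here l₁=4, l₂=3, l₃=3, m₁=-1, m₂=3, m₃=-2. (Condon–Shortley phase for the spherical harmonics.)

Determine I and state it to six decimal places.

Rules hold: Σm=0, L=10 even, 1≤3≤7.
N = 9·7·7 = 441
Δ = 4!·4!·2!/11! = 1/34650
Racah Σ t=1..3: t=1:−1/72 t=2:+1/16 t=3:−1/72 = 5/144
⇒ 3j(4 3 3; 0 0 0)² = 2/77, sgn -1
Racah Σ t=4..4: t=4:+1/288 = 1/288
⇒ 3j(4 3 3; -1 3 -2)² = 5/231, sgn -1
4πI² = N·(3j₀)²·(3jₘ)² = 30/121
I = +1·√(0.247934/4π) = 0.14046335

0.140463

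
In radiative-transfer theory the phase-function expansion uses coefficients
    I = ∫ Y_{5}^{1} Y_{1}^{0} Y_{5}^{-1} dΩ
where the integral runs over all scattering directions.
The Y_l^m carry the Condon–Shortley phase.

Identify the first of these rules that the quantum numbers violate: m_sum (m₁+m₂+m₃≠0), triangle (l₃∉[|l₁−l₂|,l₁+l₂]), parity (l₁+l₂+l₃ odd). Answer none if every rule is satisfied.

m₁+m₂+m₃ = 1 + 0 − 1 = 0  ✓
triangle: |5−1|=4 ≤ l₃=5 ≤ 5+1=6  ✓
parity: l₁+l₂+l₃ = 11 is odd  ✗

parity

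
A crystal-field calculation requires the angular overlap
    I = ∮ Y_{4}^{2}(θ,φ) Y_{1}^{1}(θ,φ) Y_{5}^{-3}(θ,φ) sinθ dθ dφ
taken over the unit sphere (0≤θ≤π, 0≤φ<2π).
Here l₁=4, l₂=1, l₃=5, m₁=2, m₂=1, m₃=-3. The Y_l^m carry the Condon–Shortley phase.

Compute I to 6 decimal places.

-0.259847

m-sum 0 ✓  L=10 even ✓  3≤5≤5 ✓
Π(2lᵢ+1) = 9×3×11 = 297
triangle coeff Δ(4,1,5) = 1/495
Σ_t [0,0]: t=0:+1/576 = 1/576
(3j)²=5/99 [(4 1 5; 0 0 0)], sign=-1
Σ_t [0,0]: t=0:+1/2880 = 1/2880
(3j)²=28/495 [(4 1 5; 2 1 -3)], sign=+1
⇒ 4πI² = 28/33
I = (-1)√(28/33/(4π)) = -0.25984664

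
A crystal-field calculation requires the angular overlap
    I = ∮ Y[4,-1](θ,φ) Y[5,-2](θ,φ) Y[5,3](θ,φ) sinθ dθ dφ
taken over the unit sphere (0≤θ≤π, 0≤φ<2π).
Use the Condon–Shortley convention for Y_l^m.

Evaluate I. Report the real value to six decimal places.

-0.118854

Checks pass: Σm=0; 14 even; l₃=5∈[1,9].
(2·4+1)(2·5+1)(2·5+1) = 1089
Δ: 4! 4! 6! / 15! → 1/3153150
sum: t=0:+1/69120 t=1:−1/1728 t=2:+1/576 t=3:−1/1728 t=4:+1/69120 = 7/11520
3j²(4 5 5; 0 0 0) = Δ·Π!·Σ² = 2/143  (sign -1)
sum: t=1:−1/6912 t=2:+1/2880 t=3:−1/17280 = 1/6912
3j²(4 5 5; -1 -2 3) = Δ·Π!·Σ² = 5/429  (sign +1)
combine: 4πI² = 1089·2/143·5/429 = 30/169
take √, sign -1: I = -0.11885360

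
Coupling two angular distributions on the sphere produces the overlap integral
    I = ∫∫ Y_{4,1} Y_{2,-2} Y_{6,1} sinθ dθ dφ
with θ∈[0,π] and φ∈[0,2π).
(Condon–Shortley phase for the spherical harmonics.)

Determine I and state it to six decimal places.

Rules hold: Σm=0, L=12 even, 2≤6≤6.
N = 9·5·13 = 585
Δ = 0!·8!·4!/13! = 1/6435
Racah Σ t=0..0: t=0:+1/2304 = 1/2304
⇒ 3j(4 2 6; 0 0 0)² = 5/143, sgn +1
Racah Σ t=0..0: t=0:+1/17280 = 1/17280
⇒ 3j(4 2 6; 1 -2 1)² = 7/1287, sgn -1
4πI² = N·(3j₀)²·(3jₘ)² = 175/1573
I = -1·√(0.111252/4π) = -0.09409136

-0.094091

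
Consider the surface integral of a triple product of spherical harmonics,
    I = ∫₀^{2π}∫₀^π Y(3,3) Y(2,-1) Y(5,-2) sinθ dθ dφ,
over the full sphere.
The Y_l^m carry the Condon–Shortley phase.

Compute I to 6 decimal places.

0.063396

Rules hold: Σm=0, L=10 even, 1≤5≤5.
N = 7·5·11 = 385
Δ = 0!·6!·4!/11! = 1/2310
Racah Σ t=0..0: t=0:+1/144 = 1/144
⇒ 3j(3 2 5; 0 0 0)² = 10/231, sgn -1
Racah Σ t=0..0: t=0:+1/4320 = 1/4320
⇒ 3j(3 2 5; 3 -1 -2)² = 1/330, sgn -1
4πI² = N·(3j₀)²·(3jₘ)² = 5/99
I = +1·√(0.0505051/4π) = 0.06339609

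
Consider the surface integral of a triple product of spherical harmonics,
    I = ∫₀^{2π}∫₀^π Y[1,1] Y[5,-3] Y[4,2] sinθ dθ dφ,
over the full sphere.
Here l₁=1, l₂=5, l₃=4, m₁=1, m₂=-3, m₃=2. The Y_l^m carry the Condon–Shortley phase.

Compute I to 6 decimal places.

Checks pass: Σm=0; 10 even; l₃=4∈[4,6].
(2·1+1)(2·5+1)(2·4+1) = 297
Δ: 2! 0! 8! / 11! → 1/495
sum: t=1:−1/576 = -1/576
3j²(1 5 4; 0 0 0) = Δ·Π!·Σ² = 5/99  (sign -1)
sum: t=0:+1/2880 = 1/2880
3j²(1 5 4; 1 -3 2) = Δ·Π!·Σ² = 28/495  (sign +1)
combine: 4πI² = 297·5/99·28/495 = 28/33
take √, sign -1: I = -0.25984664

-0.259847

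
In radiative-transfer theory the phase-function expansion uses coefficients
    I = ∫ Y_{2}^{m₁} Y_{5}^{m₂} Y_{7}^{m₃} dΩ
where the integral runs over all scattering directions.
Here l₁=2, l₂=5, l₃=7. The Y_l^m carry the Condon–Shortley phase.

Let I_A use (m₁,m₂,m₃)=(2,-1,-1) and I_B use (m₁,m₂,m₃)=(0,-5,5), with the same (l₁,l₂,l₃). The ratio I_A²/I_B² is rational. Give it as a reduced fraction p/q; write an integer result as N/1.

Shared (l₁,l₂,l₃)=(2,5,7): N and (l;000)² cancel in I_A²/I_B².
A: Δ = 0!·4!·10!/15! = 1/15015; Racah Σ t=0..0: t=0:+1/414720 = 1/414720; ⇒ 3j(2 5 7; 2 -1 -1)² = 2/429, sgn +1
B: Δ = 0!·4!·10!/15! = 1/15015; Racah Σ t=0..0: t=0:+1/14515200 = 1/14515200; ⇒ 3j(2 5 7; 0 -5 5)² = 2/455, sgn +1
I_A²/I_B² = (2/429)/(2/455) = 35/33

35/33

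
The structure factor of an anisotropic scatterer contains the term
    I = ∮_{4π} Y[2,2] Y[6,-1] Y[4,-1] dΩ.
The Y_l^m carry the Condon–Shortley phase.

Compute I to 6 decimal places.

-0.094091

Rules hold: Σm=0, L=12 even, 4≤4≤8.
N = 5·13·9 = 585
Δ = 4!·0!·8!/13! = 1/6435
Racah Σ t=2..2: t=2:+1/2304 = 1/2304
⇒ 3j(2 6 4; 0 0 0)² = 5/143, sgn +1
Racah Σ t=0..0: t=0:+1/17280 = 1/17280
⇒ 3j(2 6 4; 2 -1 -1)² = 7/1287, sgn -1
4πI² = N·(3j₀)²·(3jₘ)² = 175/1573
I = -1·√(0.111252/4π) = -0.09409136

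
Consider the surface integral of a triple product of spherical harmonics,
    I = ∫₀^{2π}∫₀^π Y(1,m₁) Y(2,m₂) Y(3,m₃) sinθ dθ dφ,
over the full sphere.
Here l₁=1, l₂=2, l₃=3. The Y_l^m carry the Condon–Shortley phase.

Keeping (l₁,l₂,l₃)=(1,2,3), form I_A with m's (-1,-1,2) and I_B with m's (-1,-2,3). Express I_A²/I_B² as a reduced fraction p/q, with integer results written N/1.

2/3

Shared (l₁,l₂,l₃)=(1,2,3): N and (l;000)² cancel in I_A²/I_B².
A: Δ = 0!·2!·4!/7! = 1/105; Racah Σ t=0..0: t=0:+1/12 = 1/12; ⇒ 3j(1 2 3; -1 -1 2)² = 2/21, sgn -1
B: Δ = 0!·2!·4!/7! = 1/105; Racah Σ t=0..0: t=0:+1/48 = 1/48; ⇒ 3j(1 2 3; -1 -2 3)² = 1/7, sgn +1
I_A²/I_B² = (2/21)/(1/7) = 2/3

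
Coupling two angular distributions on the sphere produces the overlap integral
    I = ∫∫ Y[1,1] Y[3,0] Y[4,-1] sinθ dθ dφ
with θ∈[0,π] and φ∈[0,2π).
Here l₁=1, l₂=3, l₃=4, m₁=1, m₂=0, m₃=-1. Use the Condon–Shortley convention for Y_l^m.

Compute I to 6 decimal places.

m-sum 0 ✓  L=8 even ✓  2≤4≤4 ✓
Π(2lᵢ+1) = 3×7×9 = 189
triangle coeff Δ(1,3,4) = 1/252
Σ_t [0,0]: t=0:+1/36 = 1/36
(3j)²=4/63 [(1 3 4; 0 0 0)], sign=+1
Σ_t [0,0]: t=0:+1/72 = 1/72
(3j)²=5/126 [(1 3 4; 1 0 -1)], sign=-1
⇒ 4πI² = 10/21
I = (-1)√(10/21/(4π)) = -0.19466390

-0.194664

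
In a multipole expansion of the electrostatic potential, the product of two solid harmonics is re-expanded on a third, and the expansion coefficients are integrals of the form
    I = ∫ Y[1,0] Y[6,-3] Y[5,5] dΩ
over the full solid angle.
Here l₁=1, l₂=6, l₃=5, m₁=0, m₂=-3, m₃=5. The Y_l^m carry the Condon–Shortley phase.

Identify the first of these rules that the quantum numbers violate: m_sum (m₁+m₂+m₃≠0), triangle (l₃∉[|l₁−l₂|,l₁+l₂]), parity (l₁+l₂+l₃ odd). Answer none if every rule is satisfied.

m₁+m₂+m₃ = 0 − 3 + 5 = 2  ✗
triangle: |1−6|=5 ≤ l₃=5 ≤ 1+6=7
parity: l₁+l₂+l₃ = 12 is even

m_sum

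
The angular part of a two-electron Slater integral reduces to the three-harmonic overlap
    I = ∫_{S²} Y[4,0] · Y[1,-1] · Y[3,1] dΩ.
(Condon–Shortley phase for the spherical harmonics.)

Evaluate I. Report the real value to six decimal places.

0.150786

m-sum 0 ✓  L=8 even ✓  3≤3≤5 ✓
Π(2lᵢ+1) = 9×3×7 = 189
triangle coeff Δ(4,1,3) = 1/252
Σ_t [1,1]: t=1:−1/36 = -1/36
(3j)²=4/63 [(4 1 3; 0 0 0)], sign=+1
Σ_t [0,0]: t=0:+1/96 = 1/96
(3j)²=1/42 [(4 1 3; 0 -1 1)], sign=+1
⇒ 4πI² = 2/7
I = (+1)√(2/7/(4π)) = 0.15078601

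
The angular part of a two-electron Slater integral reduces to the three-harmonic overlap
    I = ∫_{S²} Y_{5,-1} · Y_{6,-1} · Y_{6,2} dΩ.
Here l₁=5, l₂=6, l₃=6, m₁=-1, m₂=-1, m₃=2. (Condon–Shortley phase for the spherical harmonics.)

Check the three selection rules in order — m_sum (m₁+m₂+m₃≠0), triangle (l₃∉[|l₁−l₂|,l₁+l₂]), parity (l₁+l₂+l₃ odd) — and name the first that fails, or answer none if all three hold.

parity

m₁+m₂+m₃ = -1 − 1 + 2 = 0  ✓
triangle: |5−6|=1 ≤ l₃=6 ≤ 5+6=11  ✓
parity: l₁+l₂+l₃ = 17 is odd  ✗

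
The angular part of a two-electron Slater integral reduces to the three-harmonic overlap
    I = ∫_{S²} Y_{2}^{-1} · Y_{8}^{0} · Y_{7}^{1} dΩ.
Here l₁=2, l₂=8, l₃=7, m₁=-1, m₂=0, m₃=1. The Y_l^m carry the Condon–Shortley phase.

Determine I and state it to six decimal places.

L=17 odd ⇒ parity kills the (l;000) factor ⇒ I = 0

0.000000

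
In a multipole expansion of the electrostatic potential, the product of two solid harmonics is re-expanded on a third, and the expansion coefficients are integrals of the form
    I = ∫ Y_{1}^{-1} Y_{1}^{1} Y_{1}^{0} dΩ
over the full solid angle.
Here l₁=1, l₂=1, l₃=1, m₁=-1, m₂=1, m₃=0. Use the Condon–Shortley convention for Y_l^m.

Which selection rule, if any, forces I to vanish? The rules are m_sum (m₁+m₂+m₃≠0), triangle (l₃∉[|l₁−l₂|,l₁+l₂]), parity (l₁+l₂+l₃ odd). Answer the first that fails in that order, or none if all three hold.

azimuthal sum: -1 + 1 + 0 = 0  ✓
0 ≤ 1 ≤ 2 (triangle on l)  ✓
L = 1 + 1 + 1 = 3 (odd)  ✗

parity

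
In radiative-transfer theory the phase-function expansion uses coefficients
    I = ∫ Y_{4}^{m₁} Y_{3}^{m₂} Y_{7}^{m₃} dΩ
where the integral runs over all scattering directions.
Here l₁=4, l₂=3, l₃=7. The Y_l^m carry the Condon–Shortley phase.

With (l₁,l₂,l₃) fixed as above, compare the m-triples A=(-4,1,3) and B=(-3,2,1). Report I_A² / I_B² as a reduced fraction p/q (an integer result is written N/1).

l's match ⇒ only the (l;m) 3-j factors differ between A and B.
A: triangle coeff Δ(4,3,7) = 1/45045; Σ_t [0,0]: t=0:+1/1935360 = 1/1935360; (3j)²=1/1001 [(4 3 7; -4 1 3)], sign=+1
B: triangle coeff Δ(4,3,7) = 1/45045; Σ_t [0,0]: t=0:+1/604800 = 1/604800; (3j)²=16/15015 [(4 3 7; -3 2 1)], sign=+1
I_A²/I_B² = (1/1001)/(16/15015) = 15/16

15/16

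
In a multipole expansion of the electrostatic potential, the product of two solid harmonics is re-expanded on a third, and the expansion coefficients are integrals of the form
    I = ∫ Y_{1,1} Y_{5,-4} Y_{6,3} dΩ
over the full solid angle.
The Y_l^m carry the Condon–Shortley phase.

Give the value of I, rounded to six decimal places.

Rules hold: Σm=0, L=12 even, 4≤6≤6.
N = 3·11·13 = 429
Δ = 0!·2!·10!/13! = 1/858
Racah Σ t=0..0: t=0:+1/14400 = 1/14400
⇒ 3j(1 5 6; 0 0 0)² = 6/143, sgn +1
Racah Σ t=0..0: t=0:+1/725760 = 1/725760
⇒ 3j(1 5 6; 1 -4 3)² = 1/286, sgn -1
4πI² = N·(3j₀)²·(3jₘ)² = 9/143
I = -1·√(0.0629371/4π) = -0.07076985

-0.070770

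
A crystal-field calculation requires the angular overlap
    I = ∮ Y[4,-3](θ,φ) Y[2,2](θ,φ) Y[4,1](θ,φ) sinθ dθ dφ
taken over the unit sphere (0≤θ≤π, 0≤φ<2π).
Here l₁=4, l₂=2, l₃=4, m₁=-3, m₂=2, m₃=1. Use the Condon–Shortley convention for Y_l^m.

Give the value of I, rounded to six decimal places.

0.159270

Checks pass: Σm=0; 10 even; l₃=4∈[2,6].
(2·4+1)(2·2+1)(2·4+1) = 405
Δ: 2! 6! 2! / 11! → 1/13860
sum: t=0:+1/192 t=1:−1/36 t=2:+1/192 = -5/288
3j²(4 2 4; 0 0 0) = Δ·Π!·Σ² = 20/693  (sign -1)
sum: t=2:+1/480 = 1/480
3j²(4 2 4; -3 2 1) = Δ·Π!·Σ² = 3/110  (sign -1)
combine: 4πI² = 405·20/693·3/110 = 270/847
take √, sign +1: I = 0.15927046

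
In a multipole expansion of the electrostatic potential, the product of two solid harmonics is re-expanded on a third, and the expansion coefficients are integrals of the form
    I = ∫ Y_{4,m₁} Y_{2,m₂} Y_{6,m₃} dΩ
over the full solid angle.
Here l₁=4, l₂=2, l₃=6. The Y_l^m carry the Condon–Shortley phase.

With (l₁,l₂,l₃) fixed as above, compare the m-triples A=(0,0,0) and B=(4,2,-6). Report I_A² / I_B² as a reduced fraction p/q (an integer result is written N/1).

5/11

l's match ⇒ only the (l;m) 3-j factors differ between A and B.
A: triangle coeff Δ(4,2,6) = 1/6435; Σ_t [0,0]: t=0:+1/2304 = 1/2304; (3j)²=5/143 [(4 2 6; 0 0 0)], sign=+1
B: triangle coeff Δ(4,2,6) = 1/6435; Σ_t [0,0]: t=0:+1/967680 = 1/967680; (3j)²=1/13 [(4 2 6; 4 2 -6)], sign=+1
I_A²/I_B² = (5/143)/(1/13) = 5/11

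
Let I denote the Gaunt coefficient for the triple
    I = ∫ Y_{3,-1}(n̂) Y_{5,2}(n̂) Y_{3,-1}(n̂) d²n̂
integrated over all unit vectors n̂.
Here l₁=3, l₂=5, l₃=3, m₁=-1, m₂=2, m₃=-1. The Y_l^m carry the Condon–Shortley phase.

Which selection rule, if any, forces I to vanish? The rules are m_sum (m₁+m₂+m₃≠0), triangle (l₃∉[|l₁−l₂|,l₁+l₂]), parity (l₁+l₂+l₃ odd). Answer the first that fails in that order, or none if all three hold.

m₁+m₂+m₃ = -1 + 2 − 1 = 0  ✓
triangle: |3−5|=2 ≤ l₃=3 ≤ 3+5=8  ✓
parity: l₁+l₂+l₃ = 11 is odd  ✗

parity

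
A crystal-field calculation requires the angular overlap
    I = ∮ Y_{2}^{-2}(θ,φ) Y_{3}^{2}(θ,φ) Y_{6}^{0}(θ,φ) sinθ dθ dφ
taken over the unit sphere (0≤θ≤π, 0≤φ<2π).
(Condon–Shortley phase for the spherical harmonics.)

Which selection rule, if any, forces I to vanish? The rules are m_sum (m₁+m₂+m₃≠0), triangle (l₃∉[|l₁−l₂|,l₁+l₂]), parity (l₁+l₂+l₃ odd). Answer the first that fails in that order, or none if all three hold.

triangle

azimuthal sum: -2 + 2 + 0 = 0  ✓
1 ≤ 6 ≤ 5 (triangle on l)  ✗
L = 2 + 3 + 6 = 11 (odd)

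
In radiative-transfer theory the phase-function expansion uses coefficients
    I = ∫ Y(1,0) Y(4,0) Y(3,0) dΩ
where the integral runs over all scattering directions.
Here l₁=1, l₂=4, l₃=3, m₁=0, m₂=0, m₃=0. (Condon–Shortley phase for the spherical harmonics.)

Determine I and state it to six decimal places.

Rules hold: Σm=0, L=8 even, 3≤3≤5.
N = 3·9·7 = 189
Δ = 2!·0!·6!/9! = 1/252
Racah Σ t=1..1: t=1:−1/36 = -1/36
⇒ 3j(1 4 3; 0 0 0)² = 4/63, sgn +1
(m-triple is (0,0,0) — same symbol as above.)
4πI² = N·(3j₀)²·(3jₘ)² = 16/21
I = +1·√(0.761905/4π) = 0.24623252

0.246233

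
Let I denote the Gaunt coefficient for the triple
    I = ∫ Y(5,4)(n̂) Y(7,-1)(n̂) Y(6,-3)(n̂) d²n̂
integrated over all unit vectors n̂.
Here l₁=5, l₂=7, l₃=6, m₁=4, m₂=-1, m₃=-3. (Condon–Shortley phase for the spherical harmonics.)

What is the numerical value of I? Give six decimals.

-0.145177

m-sum 0 ✓  L=18 even ✓  2≤6≤12 ✓
Π(2lᵢ+1) = 11×15×13 = 2145
triangle coeff Δ(5,7,6) = 1/174594420
Σ_t [1,5]: t=1:−1/4147200 t=2:+1/207360 t=3:−1/82944 t=4:+1/207360 t=5:−1/4147200 = -1/345600
(3j)²=420/46189 [(5 7 6; 0 0 0)], sign=-1
Σ_t [0,1]: t=0:+1/6220800 t=1:−1/2073600 = -1/3110400
(3j)²=3136/230945 [(5 7 6; 4 -1 -3)], sign=+1
⇒ 4πI² = 3951360/14919047
I = (-1)√(3951360/14919047/(4π)) = -0.14517700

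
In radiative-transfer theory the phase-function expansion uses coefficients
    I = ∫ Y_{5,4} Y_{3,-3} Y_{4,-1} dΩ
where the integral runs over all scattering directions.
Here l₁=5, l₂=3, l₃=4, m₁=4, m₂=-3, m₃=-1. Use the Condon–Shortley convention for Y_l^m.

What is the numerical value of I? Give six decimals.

Rules hold: Σm=0, L=12 even, 2≤4≤8.
N = 11·7·9 = 693
Δ = 4!·6!·2!/13! = 1/180180
Racah Σ t=1..3: t=1:−1/576 t=2:+1/144 t=3:−1/576 = 1/288
⇒ 3j(5 3 4; 0 0 0)² = 20/1001, sgn +1
Racah Σ t=0..0: t=0:+1/5760 = 1/5760
⇒ 3j(5 3 4; 4 -3 -1)² = 9/286, sgn -1
4πI² = N·(3j₀)²·(3jₘ)² = 810/1859
I = -1·√(0.435718/4π) = -0.18620781

-0.186208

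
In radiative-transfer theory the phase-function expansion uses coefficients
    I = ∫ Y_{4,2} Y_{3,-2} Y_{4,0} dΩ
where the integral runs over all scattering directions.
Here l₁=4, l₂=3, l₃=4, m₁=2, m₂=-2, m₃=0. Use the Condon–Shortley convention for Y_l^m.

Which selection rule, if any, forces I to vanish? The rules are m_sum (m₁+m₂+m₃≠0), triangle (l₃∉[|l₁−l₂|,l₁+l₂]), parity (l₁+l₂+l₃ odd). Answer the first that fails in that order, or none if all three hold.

parity

m₁+m₂+m₃ = 2 − 2 + 0 = 0  ✓
triangle: |4−3|=1 ≤ l₃=4 ≤ 4+3=7  ✓
parity: l₁+l₂+l₃ = 11 is odd  ✗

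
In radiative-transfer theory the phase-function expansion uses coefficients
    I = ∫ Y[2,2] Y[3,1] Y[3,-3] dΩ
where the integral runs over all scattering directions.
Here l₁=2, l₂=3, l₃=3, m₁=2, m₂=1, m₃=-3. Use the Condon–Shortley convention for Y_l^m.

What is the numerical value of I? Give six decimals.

0.132981

m-sum 0 ✓  L=8 even ✓  1≤3≤5 ✓
Π(2lᵢ+1) = 5×7×7 = 245
triangle coeff Δ(2,3,3) = 1/3780
Σ_t [0,2]: t=0:+1/24 t=1:−1/4 t=2:+1/24 = -1/6
(3j)²=4/105 [(2 3 3; 0 0 0)], sign=+1
Σ_t [0,0]: t=0:+1/96 = 1/96
(3j)²=1/42 [(2 3 3; 2 1 -3)], sign=+1
⇒ 4πI² = 2/9
I = (+1)√(2/9/(4π)) = 0.13298076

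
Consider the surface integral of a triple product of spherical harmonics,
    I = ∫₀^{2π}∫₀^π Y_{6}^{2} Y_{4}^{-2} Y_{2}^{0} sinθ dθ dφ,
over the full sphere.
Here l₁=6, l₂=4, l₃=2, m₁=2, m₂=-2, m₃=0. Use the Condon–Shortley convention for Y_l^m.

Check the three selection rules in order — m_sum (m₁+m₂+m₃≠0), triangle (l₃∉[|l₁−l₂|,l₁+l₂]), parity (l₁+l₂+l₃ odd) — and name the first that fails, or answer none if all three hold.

m₁+m₂+m₃ = 2 − 2 + 0 = 0  ✓
triangle: |6−4|=2 ≤ l₃=2 ≤ 6+4=10  ✓
parity: l₁+l₂+l₃ = 12 is even  ✓

none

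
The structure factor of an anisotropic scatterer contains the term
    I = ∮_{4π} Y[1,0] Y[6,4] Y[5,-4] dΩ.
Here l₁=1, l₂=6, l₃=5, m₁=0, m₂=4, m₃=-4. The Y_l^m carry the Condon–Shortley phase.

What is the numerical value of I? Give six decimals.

m-sum 0 ✓  L=12 even ✓  5≤5≤7 ✓
Π(2lᵢ+1) = 3×13×11 = 429
triangle coeff Δ(1,6,5) = 1/858
Σ_t [1,1]: t=1:−1/14400 = -1/14400
(3j)²=6/143 [(1 6 5; 0 0 0)], sign=+1
Σ_t [1,1]: t=1:−1/362880 = -1/362880
(3j)²=10/429 [(1 6 5; 0 4 -4)], sign=+1
⇒ 4πI² = 60/143
I = (+1)√(60/143/(4π)) = 0.18272698

0.182727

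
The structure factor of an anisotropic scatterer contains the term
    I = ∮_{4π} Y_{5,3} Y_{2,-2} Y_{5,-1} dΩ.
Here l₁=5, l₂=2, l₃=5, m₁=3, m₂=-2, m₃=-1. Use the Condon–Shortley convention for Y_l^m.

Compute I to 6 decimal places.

0.171169

Checks pass: Σm=0; 12 even; l₃=5∈[3,7].
(2·5+1)(2·2+1)(2·5+1) = 605
Δ: 2! 8! 2! / 13! → 1/38610
sum: t=0:+1/2880 t=1:−1/576 t=2:+1/2880 = -1/960
3j²(5 2 5; 0 0 0) = Δ·Π!·Σ² = 10/429  (sign +1)
sum: t=0:+1/5760 = 1/5760
3j²(5 2 5; 3 -2 -1) = Δ·Π!·Σ² = 56/2145  (sign +1)
combine: 4πI² = 605·10/429·56/2145 = 560/1521
take √, sign +1: I = 0.17116875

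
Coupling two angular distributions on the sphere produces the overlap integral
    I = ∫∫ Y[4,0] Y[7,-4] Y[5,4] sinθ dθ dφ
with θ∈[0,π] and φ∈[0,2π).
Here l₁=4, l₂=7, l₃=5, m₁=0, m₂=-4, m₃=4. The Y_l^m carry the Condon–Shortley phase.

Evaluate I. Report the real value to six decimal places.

Rules hold: Σm=0, L=16 even, 3≤5≤11.
N = 9·15·11 = 1485
Δ = 6!·2!·8!/17! = 1/6126120
Racah Σ t=2..4: t=2:+1/69120 t=3:−1/20736 t=4:+1/69120 = -1/51840
⇒ 3j(4 7 5; 0 0 0)² = 280/21879, sgn +1
Racah Σ t=2..3: t=2:+1/483840 t=3:−1/1451520 = 1/725760
⇒ 3j(4 7 5; 0 -4 4)² = 24/1547, sgn -1
4πI² = N·(3j₀)²·(3jₘ)² = 14400/48841
I = -1·√(0.294834/4π) = -0.15317364

-0.153174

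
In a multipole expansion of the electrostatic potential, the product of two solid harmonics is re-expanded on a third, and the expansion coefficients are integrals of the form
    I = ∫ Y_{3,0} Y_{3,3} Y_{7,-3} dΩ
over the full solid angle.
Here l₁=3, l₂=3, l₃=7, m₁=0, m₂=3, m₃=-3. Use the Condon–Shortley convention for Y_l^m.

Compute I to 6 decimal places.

0.000000

triangle: need 0≤l₃≤6, have 7; I=0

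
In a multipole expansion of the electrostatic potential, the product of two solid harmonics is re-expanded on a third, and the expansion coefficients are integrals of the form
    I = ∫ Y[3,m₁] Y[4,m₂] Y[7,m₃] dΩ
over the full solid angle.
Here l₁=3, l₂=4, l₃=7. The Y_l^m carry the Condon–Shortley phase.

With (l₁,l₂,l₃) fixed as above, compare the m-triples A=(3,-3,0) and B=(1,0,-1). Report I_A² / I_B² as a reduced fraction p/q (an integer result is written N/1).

1/150

l's match ⇒ only the (l;m) 3-j factors differ between A and B.
A: triangle coeff Δ(3,4,7) = 1/45045; Σ_t [0,0]: t=0:+1/3628800 = 1/3628800; (3j)²=1/6435 [(3 4 7; 3 -3 0)], sign=-1
B: triangle coeff Δ(3,4,7) = 1/45045; Σ_t [0,0]: t=0:+1/27648 = 1/27648; (3j)²=10/429 [(3 4 7; 1 0 -1)], sign=+1
I_A²/I_B² = (1/6435)/(10/429) = 1/150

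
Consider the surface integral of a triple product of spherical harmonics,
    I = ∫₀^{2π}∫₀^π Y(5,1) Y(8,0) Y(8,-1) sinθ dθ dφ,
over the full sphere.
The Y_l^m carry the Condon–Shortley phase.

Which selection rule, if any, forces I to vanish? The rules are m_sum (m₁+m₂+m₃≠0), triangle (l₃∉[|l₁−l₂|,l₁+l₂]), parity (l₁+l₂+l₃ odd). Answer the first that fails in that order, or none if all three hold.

parity

azimuthal sum: 1 + 0 − 1 = 0  ✓
3 ≤ 8 ≤ 13 (triangle on l)  ✓
L = 5 + 8 + 8 = 21 (odd)  ✗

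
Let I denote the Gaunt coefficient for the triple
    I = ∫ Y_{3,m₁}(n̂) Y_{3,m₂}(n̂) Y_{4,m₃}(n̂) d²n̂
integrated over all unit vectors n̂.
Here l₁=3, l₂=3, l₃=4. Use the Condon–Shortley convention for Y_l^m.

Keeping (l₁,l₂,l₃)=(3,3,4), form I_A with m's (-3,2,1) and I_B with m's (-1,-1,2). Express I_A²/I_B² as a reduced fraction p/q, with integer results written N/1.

l's match ⇒ only the (l;m) 3-j factors differ between A and B.
A: triangle coeff Δ(3,3,4) = 1/34650; Σ_t [2,2]: t=2:+1/288 = 1/288; (3j)²=5/231 [(3 3 4; -3 2 1)], sign=-1
B: triangle coeff Δ(3,3,4) = 1/34650; Σ_t [0,2]: t=0:+1/192 t=1:−1/36 t=2:+1/192 = -5/288; (3j)²=20/693 [(3 3 4; -1 -1 2)], sign=-1
I_A²/I_B² = (5/231)/(20/693) = 3/4

3/4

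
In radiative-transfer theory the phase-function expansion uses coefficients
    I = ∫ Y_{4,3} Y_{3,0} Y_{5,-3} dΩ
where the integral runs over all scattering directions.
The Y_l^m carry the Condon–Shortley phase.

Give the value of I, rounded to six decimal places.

Checks pass: Σm=0; 12 even; l₃=5∈[1,7].
(2·4+1)(2·3+1)(2·5+1) = 693
Δ: 2! 6! 4! / 13! → 1/180180
sum: t=0:+1/576 t=1:−1/144 t=2:+1/576 = -1/288
3j²(4 3 5; 0 0 0) = Δ·Π!·Σ² = 20/1001  (sign +1)
sum: t=0:+1/1440 t=1:−1/2880 = 1/2880
3j²(4 3 5; 3 0 -3) = Δ·Π!·Σ² = 7/715  (sign +1)
combine: 4πI² = 693·20/1001·7/715 = 252/1859
take √, sign +1: I = 0.10386175

0.103862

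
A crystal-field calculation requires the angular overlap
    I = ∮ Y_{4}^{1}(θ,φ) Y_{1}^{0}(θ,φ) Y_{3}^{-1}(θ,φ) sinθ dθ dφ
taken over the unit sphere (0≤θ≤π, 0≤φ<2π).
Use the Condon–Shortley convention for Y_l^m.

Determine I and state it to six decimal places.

-0.238414

Rules hold: Σm=0, L=8 even, 3≤3≤5.
N = 9·3·7 = 189
Δ = 2!·6!·0!/9! = 1/252
Racah Σ t=1..1: t=1:−1/36 = -1/36
⇒ 3j(4 1 3; 0 0 0)² = 4/63, sgn +1
Racah Σ t=1..1: t=1:−1/48 = -1/48
⇒ 3j(4 1 3; 1 0 -1)² = 5/84, sgn -1
4πI² = N·(3j₀)²·(3jₘ)² = 5/7
I = -1·√(0.714286/4π) = -0.23841361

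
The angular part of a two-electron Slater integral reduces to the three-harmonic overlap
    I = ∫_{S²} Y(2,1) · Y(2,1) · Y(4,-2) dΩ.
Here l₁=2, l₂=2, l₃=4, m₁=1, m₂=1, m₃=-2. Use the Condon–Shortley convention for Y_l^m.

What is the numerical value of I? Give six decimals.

m-sum 0 ✓  L=8 even ✓  0≤4≤4 ✓
Π(2lᵢ+1) = 5×5×9 = 225
triangle coeff Δ(2,2,4) = 1/630
Σ_t [0,0]: t=0:+1/16 = 1/16
(3j)²=2/35 [(2 2 4; 0 0 0)], sign=+1
Σ_t [0,0]: t=0:+1/36 = 1/36
(3j)²=4/63 [(2 2 4; 1 1 -2)], sign=+1
⇒ 4πI² = 40/49
I = (+1)√(40/49/(4π)) = 0.25487487

0.254875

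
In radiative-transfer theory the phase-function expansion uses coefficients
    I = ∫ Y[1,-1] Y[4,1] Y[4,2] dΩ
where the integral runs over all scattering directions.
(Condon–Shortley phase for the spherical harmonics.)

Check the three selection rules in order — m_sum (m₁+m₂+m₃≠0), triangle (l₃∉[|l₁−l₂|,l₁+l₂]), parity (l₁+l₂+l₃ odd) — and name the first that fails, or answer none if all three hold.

azimuthal sum: -1 + 1 + 2 = 2  ✗
3 ≤ 4 ≤ 5 (triangle on l)
L = 1 + 4 + 4 = 9 (odd)

m_sum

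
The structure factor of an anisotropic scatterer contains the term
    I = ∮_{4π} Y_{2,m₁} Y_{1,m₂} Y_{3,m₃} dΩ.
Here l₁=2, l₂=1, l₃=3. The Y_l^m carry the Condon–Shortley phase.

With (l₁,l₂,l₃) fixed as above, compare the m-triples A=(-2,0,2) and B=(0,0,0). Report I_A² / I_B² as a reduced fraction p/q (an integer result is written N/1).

Shared (l₁,l₂,l₃)=(2,1,3): N and (l;000)² cancel in I_A²/I_B².
A: Δ = 0!·4!·2!/7! = 1/105; Racah Σ t=0..0: t=0:+1/24 = 1/24; ⇒ 3j(2 1 3; -2 0 2)² = 1/21, sgn -1
B: Δ = 0!·4!·2!/7! = 1/105; Racah Σ t=0..0: t=0:+1/4 = 1/4; ⇒ 3j(2 1 3; 0 0 0)² = 3/35, sgn -1
I_A²/I_B² = (1/21)/(3/35) = 5/9

5/9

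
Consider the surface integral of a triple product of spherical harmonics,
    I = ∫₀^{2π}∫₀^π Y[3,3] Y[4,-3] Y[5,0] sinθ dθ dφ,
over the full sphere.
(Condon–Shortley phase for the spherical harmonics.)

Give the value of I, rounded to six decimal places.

Checks pass: Σm=0; 12 even; l₃=5∈[1,7].
(2·3+1)(2·4+1)(2·5+1) = 693
Δ: 2! 4! 6! / 13! → 1/180180
sum: t=0:+1/576 t=1:−1/144 t=2:+1/576 = -1/288
3j²(3 4 5; 0 0 0) = Δ·Π!·Σ² = 20/1001  (sign +1)
sum: t=0:+1/5760 = 1/5760
3j²(3 4 5; 3 -3 0) = Δ·Π!·Σ² = 5/572  (sign -1)
combine: 4πI² = 693·20/1001·5/572 = 225/1859
take √, sign -1: I = -0.09814013

-0.098140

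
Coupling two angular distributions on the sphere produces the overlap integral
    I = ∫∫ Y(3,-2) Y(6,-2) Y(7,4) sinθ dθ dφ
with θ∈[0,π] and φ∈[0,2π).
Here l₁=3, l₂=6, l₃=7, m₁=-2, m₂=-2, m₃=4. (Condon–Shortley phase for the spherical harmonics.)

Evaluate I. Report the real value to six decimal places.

Checks pass: Σm=0; 16 even; l₃=7∈[3,9].
(2·3+1)(2·6+1)(2·7+1) = 1365
Δ: 2! 4! 10! / 17! → 1/2042040
sum: t=0:+1/207360 t=1:−1/57600 t=2:+1/207360 = -1/129600
3j²(3 6 7; 0 0 0) = Δ·Π!·Σ² = 168/12155  (sign +1)
sum: t=1:−1/725760 t=2:+1/967680 = -1/2903040
3j²(3 6 7; -2 -2 4) = Δ·Π!·Σ² = 5/3094  (sign +1)
combine: 4πI² = 1365·168/12155·5/3094 = 1260/41327
take √, sign +1: I = 0.04925648

0.049256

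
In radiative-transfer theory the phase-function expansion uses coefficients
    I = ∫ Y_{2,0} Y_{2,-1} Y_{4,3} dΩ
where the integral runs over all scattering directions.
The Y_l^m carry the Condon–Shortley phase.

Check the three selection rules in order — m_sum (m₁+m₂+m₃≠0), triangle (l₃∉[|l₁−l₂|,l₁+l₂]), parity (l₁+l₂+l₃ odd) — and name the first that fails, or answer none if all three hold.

m_sum

m₁+m₂+m₃ = 0 − 1 + 3 = 2  ✗
triangle: |2−2|=0 ≤ l₃=4 ≤ 2+2=4
parity: l₁+l₂+l₃ = 8 is even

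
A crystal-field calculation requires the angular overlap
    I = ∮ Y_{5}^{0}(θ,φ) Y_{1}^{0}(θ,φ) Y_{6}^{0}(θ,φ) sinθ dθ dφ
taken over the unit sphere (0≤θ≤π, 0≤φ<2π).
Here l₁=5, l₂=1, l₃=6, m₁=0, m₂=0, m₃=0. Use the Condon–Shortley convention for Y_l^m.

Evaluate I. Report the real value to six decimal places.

Checks pass: Σm=0; 12 even; l₃=6∈[4,6].
(2·5+1)(2·1+1)(2·6+1) = 429
Δ: 0! 10! 2! / 13! → 1/858
sum: t=0:+1/14400 = 1/14400
3j²(5 1 6; 0 0 0) = Δ·Π!·Σ² = 6/143  (sign +1)
(m-triple is (0,0,0) — same symbol as above.)
combine: 4πI² = 429·6/143·6/143 = 108/143
take √, sign +1: I = 0.24515397

0.245154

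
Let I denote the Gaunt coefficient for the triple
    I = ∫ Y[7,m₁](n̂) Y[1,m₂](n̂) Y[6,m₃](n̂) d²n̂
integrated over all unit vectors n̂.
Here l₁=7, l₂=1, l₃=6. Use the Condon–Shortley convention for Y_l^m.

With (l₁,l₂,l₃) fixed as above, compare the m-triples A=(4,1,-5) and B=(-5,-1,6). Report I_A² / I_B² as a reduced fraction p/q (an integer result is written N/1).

3/1

Same 7,1,6: normalisation and zero-m 3j drop out of the ratio.
A: Δ: 2! 12! 0! / 15! → 1/1365; sum: t=2:+1/79833600 = 1/79833600; 3j²(7 1 6; 4 1 -5) = Δ·Π!·Σ² = 1/455  (sign -1)
B: Δ: 2! 12! 0! / 15! → 1/1365; sum: t=0:+1/958003200 = 1/958003200; 3j²(7 1 6; -5 -1 6) = Δ·Π!·Σ² = 1/1365  (sign +1)
I_A²/I_B² = (1/455)/(1/1365) = 3/1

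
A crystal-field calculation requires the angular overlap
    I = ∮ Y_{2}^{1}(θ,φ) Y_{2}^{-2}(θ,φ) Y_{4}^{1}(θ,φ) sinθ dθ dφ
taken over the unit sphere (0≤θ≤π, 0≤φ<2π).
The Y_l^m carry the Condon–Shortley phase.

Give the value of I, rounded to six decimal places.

-0.090112

m-sum 0 ✓  L=8 even ✓  0≤4≤4 ✓
Π(2lᵢ+1) = 5×5×9 = 225
triangle coeff Δ(2,2,4) = 1/630
Σ_t [0,0]: t=0:+1/16 = 1/16
(3j)²=2/35 [(2 2 4; 0 0 0)], sign=+1
Σ_t [0,0]: t=0:+1/144 = 1/144
(3j)²=1/126 [(2 2 4; 1 -2 1)], sign=-1
⇒ 4πI² = 5/49
I = (-1)√(5/49/(4π)) = -0.09011188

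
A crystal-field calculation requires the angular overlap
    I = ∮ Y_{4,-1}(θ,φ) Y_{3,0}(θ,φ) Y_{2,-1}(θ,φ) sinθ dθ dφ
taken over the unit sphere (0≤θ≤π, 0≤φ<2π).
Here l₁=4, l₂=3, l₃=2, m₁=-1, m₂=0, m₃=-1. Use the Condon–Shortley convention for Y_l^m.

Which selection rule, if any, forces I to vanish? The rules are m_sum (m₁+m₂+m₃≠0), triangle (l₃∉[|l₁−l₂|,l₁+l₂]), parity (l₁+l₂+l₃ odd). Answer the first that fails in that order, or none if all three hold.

m_sum

Σmᵢ = -2  ✗
l₃∈[|l₁−l₂|,l₁+l₂]=[1,7], have l₃=2
Σlᵢ = 9 ⇒ odd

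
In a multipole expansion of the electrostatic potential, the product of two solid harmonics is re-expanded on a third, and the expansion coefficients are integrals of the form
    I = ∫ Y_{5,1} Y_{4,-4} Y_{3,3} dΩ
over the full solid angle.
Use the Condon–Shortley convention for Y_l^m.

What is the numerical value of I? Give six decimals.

0.050679

Rules hold: Σm=0, L=12 even, 1≤3≤9.
N = 11·9·7 = 693
Δ = 6!·4!·2!/13! = 1/180180
Racah Σ t=2..4: t=2:+1/576 t=3:−1/144 t=4:+1/576 = -1/288
⇒ 3j(5 4 3; 0 0 0)² = 20/1001, sgn +1
Racah Σ t=0..0: t=0:+1/34560 = 1/34560
⇒ 3j(5 4 3; 1 -4 3)² = 1/429, sgn +1
4πI² = N·(3j₀)²·(3jₘ)² = 60/1859
I = +1·√(0.0322754/4π) = 0.05067935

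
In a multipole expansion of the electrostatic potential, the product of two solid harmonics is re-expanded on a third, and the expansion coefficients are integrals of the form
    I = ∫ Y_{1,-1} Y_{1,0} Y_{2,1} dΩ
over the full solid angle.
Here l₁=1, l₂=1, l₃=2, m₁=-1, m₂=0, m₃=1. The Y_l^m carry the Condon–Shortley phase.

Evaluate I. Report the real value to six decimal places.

-0.218510

Rules hold: Σm=0, L=4 even, 0≤2≤2.
N = 3·3·5 = 45
Δ = 0!·2!·2!/5! = 1/30
Racah Σ t=0..0: t=0:+1/1 = 1/1
⇒ 3j(1 1 2; 0 0 0)² = 2/15, sgn +1
Racah Σ t=0..0: t=0:+1/2 = 1/2
⇒ 3j(1 1 2; -1 0 1)² = 1/10, sgn -1
4πI² = N·(3j₀)²·(3jₘ)² = 3/5
I = -1·√(0.6/4π) = -0.21850969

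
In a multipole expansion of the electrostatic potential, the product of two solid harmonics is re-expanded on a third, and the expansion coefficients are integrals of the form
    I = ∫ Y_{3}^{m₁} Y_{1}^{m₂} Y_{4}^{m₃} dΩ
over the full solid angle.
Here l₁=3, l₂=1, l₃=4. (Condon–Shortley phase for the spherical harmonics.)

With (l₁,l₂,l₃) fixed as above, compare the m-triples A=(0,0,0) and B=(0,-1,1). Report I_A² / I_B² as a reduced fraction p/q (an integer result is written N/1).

l's match ⇒ only the (l;m) 3-j factors differ between A and B.
A: triangle coeff Δ(3,1,4) = 1/252; Σ_t [0,0]: t=0:+1/36 = 1/36; (3j)²=4/63 [(3 1 4; 0 0 0)], sign=+1
B: triangle coeff Δ(3,1,4) = 1/252; Σ_t [0,0]: t=0:+1/72 = 1/72; (3j)²=5/126 [(3 1 4; 0 -1 1)], sign=-1
I_A²/I_B² = (4/63)/(5/126) = 8/5

8/5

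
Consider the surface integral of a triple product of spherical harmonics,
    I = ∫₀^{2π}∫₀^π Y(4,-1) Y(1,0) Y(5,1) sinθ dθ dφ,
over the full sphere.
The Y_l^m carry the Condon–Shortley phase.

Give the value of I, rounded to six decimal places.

-0.240571

Checks pass: Σm=0; 10 even; l₃=5∈[3,5].
(2·4+1)(2·1+1)(2·5+1) = 297
Δ: 0! 8! 2! / 11! → 1/495
sum: t=0:+1/576 = 1/576
3j²(4 1 5; 0 0 0) = Δ·Π!·Σ² = 5/99  (sign -1)
sum: t=0:+1/720 = 1/720
3j²(4 1 5; -1 0 1) = Δ·Π!·Σ² = 8/165  (sign +1)
combine: 4πI² = 297·5/99·8/165 = 8/11
take √, sign -1: I = -0.24057125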